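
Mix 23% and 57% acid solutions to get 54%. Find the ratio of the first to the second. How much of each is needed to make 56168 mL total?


Let x parts of 23% mix with y parts of 57%.
23x + 57y = 54(x + y)
23x + 57y = 54x + 54y
x(23 - 54) = y(54 - 57)
x/y = (57 - 54)/(54 - 23) = 3/31
Simplify: 3:31
Total parts = 34; one part = 56168/34 = 1652.00 mL
23% solution: 3×1652.00 = 4956.00 mL
57% solution: 31×1652.00 = 51212.00 mL
= ratio 3:31; 4956.00 mL and 51212.00 mL

ratio 3:31; 4956.00 mL and 51212.00 mL


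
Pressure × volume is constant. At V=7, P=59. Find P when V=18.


Inverse proportion: x × y = constant
k = 7 × 59 = 413
y₂ = k / 18 = 413 / 18
= 22.94

22.94


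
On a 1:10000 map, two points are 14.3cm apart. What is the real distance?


Real distance = map distance × scale
= 14.3cm × 10000
= 143000 cm = 1430.0 m
= 1.430 km

1.430 km


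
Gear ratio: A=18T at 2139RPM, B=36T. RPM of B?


Gear ratio = 18:36 = 1:2
RPM_B = RPM_A × (teeth_A / teeth_B)
= 2139 × (18/36)
= 1069.5 RPM

1069.5 RPM


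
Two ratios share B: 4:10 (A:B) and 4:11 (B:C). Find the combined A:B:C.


Match B: multiply A:B by 4 → 16:40
Multiply B:C by 10 → 40:110
Combined: 16:40:110
GCD = 2
= 8:20:55

8:20:55


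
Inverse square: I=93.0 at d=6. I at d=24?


I₁d₁² = I₂d₂²
I₂ = I₁ × (d₁/d₂)²
= 93.0 × (6/24)²
= 93.0 × 36/576
= 3348/576
= 5.8125

5.8125


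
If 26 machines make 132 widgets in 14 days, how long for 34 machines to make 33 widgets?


Days ∝ work / workers, so d₂ = d₁ × (m₁/m₂) × (w₂/w₁)
Workers factor (inverse): 26/34 ≈ 0.7647
Work factor (direct): 33/132 = 0.2500
d₂ = 14 × 26/34 × 33/132 = (14 × 26 × 33) / (34 × 132) = 12012/4488
≈ 2.68 days

2.68 days


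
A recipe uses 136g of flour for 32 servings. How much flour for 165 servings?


Direct proportion: y/x = constant
k = 136/32 = 4.2500
y₂ = k × 165 = 136 × 165 / 32 = 22440/32
= 701.25

701.25


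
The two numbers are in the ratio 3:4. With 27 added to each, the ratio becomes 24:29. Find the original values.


Let A = 3k, B = 4k.
(3k + 27) / (4k + 27) = 24/29
Cross-multiply: 29(3k + 27) = 24(4k + 27)
87k + 783 = 96k + 648
87k - 96k = 648 - 783
-9k = -135
k = -135/-9 = 15
A = 3×15 = 45, B = 4×15 = 60
= A = 45, B = 60

A = 45, B = 60


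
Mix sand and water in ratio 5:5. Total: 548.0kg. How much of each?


Total parts = 5 + 5 = 10
sand: 548.0 × 5/10 = 274.0kg
water: 548.0 × 5/10 = 274.0kg
= 274.0kg and 274.0kg

274.0kg and 274.0kg


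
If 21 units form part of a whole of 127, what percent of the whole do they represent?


Percentage = (part / whole) × 100
= (21 / 127) × 100
≈ 16.54%

16.54%


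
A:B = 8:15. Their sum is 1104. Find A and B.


Let A = 8k, B = 15k.
8k + 15k = 1104
23k = 1104 → k = 1104/23 = 48
A = 8×48 = 384, B = 15×48 = 720
= A = 384, B = 720

A = 384, B = 720


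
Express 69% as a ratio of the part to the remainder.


69% means 69 parts out of 100; remainder = 31
Part : remainder = 69:31
GCD = 1
= 69:31

69:31


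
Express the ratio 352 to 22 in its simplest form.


GCD(352, 22) = 22
352/22 : 22/22
= 16:1

16:1


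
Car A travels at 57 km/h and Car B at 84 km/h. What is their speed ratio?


Ratio = 57:84
GCD = 3
Simplified = 19:28
Time ratio (same distance) = 28:19
Speed ratio = 19:28

19:28


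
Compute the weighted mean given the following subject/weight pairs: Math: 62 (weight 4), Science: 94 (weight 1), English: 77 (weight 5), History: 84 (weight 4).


Numerator = 62×4 + 94×1 + 77×5 + 84×4
= 248 + 94 + 385 + 336
= 1063
Total weight = 14
Weighted avg = 1063/14
= 75.93

75.93


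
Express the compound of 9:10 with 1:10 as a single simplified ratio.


Compound ratio = (9×1) : (10×10)
= 9:100
GCD = 1
= 9:100

9:100


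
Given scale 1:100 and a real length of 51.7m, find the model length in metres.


Model size = real / scale
= 51.7 / 100
= 0.5170 m

0.5170 m


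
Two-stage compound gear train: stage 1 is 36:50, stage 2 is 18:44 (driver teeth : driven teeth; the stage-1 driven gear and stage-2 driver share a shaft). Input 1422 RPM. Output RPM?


Stage 1: RPM_B = RPM_A × t_A/t_B = 1422 × 36/50 = 51192/50 = 1023.84
B and C share a shaft → RPM_C = RPM_B
Stage 2: RPM_D = RPM_C × t_C/t_D = RPM_A × (t_A×t_C)/(t_B×t_D)
Overall ratio = (36×18)/(50×44) = 648/2200
RPM_D = 1422 × 648/2200 = 921456/2200
≈ 418.84 RPM

418.84 RPM


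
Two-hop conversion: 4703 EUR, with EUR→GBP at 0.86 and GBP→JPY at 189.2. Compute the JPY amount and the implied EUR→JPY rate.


Step 1: 4703 EUR × 0.86 = 4044.58 GBP
Step 2: 4044.58 GBP × 189.2 = 765234.54 JPY
Implied rate EUR→JPY = 0.86 × 189.2 = 162.7120
= 765234.54 JPY; implied rate 162.7120 JPY/EUR

765234.54 JPY; implied rate 162.7120 JPY/EUR


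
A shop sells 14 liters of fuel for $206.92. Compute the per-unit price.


Unit rate = total / quantity
= 206.92 / 14
= $14.78 per unit

$14.78 per unit


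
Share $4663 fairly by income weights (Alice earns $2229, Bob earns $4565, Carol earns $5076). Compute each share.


Total income = 2229 + 4565 + 5076 = $11870
Alice: $4663 × 2229/11870 = $875.64
Bob: $4663 × 4565/11870 = $1793.31
Carol: $4663 × 5076/11870 = $1994.05
= Alice: $875.64, Bob: $1793.31, Carol: $1994.05

Alice: $875.64, Bob: $1793.31, Carol: $1994.05


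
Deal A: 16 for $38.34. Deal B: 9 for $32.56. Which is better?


Deal A: $38.34/16 = $2.3963/unit
Deal B: $32.56/9 = $3.6178/unit
A is cheaper per unit
= Deal A

Deal A


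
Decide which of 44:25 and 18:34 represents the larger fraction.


44/25 = 1.7600
18/34 = 0.5294
1.7600 > 0.5294, so 44:25 is greater
= 44:25

44:25


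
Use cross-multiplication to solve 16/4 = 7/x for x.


Cross multiply: 16 × x = 4 × 7
16x = 28
x = 28 / 16
= 1.75

1.75


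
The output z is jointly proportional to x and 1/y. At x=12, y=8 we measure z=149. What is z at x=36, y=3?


z = k·x/y
Solve for k using the known point: k = z·y/x = 149×8/12 = 1192/12 ≈ 99.3333
Now evaluate at x=36, y=3:
z = k × 36 / 3 = (1192 × 36) / (12 × 3) = 42912/36
= 1192.0000

1192.0000


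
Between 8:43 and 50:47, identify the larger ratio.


8/43 = 0.1860
50/47 = 1.0638
0.1860 < 1.0638, so 8:43 is less
= 50:47

50:47


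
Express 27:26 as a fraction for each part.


Total parts = 27 + 26 = 53
First part: 27/53 = 27/53
Second part: 26/53 = 26/53
= 27/53 and 26/53

27/53 and 26/53


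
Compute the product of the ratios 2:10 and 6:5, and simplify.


Compound ratio = (2×6) : (10×5)
= 12:50
GCD = 2
= 6:25

6:25


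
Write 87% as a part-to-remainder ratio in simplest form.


87% means 87 parts out of 100; remainder = 13
Part : remainder = 87:13
GCD = 1
= 87:13

87:13


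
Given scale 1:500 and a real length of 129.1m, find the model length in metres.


Model size = real / scale
= 129.1 / 500
= 0.2582 m

0.2582 m


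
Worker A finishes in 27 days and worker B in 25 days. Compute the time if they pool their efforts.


Rate of A = 1/27 per day
Rate of B = 1/25 per day
Combined rate = 1/27 + 1/25 = 52/675 ≈ 0.0770 per day
Days = 1 / combined rate = 675/52
≈ 12.98 days

12.98 days


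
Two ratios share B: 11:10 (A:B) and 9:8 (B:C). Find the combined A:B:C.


Match B: multiply A:B by 9 → 99:90
Multiply B:C by 10 → 90:80
Combined: 99:90:80
GCD = 1
= 99:90:80

99:90:80


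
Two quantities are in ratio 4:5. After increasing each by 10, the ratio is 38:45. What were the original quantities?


Let A = 4k, B = 5k.
(4k + 10) / (5k + 10) = 38/45
Cross-multiply: 45(4k + 10) = 38(5k + 10)
180k + 450 = 190k + 380
180k - 190k = 380 - 450
-10k = -70
k = -70/-10 = 7
A = 4×7 = 28, B = 5×7 = 35
= A = 28, B = 35

A = 28, B = 35


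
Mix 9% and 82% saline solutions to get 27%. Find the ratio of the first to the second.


Let x parts of 9% mix with y parts of 82%.
9x + 82y = 27(x + y)
9x + 82y = 27x + 27y
x(9 - 27) = y(27 - 82)
x/y = (82 - 27)/(27 - 9) = 55/18
Simplify: 55:18
= 55:18

55:18


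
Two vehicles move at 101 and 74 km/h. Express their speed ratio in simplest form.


Ratio = 101:74
GCD = 1
Simplified = 101:74
Time ratio (same distance) = 74:101
Speed ratio = 101:74

101:74


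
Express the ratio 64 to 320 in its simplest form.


GCD(64, 320) = 64
64/64 : 320/64
= 1:5

1:5


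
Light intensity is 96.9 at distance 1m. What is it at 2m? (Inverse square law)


I₁d₁² = I₂d₂²
I₂ = I₁ × (d₁/d₂)²
= 96.9 × (1/2)²
= 96.9 × 1/4
= 96.9/4
= 24.2250

24.2250


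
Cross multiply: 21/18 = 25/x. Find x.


Cross multiply: 21 × x = 18 × 25
21x = 450
x = 450 / 21
= 21.43

21.43


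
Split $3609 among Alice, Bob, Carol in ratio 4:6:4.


Total parts = 4 + 6 + 4 = 14
Alice: 3609 × 4/14 = 1031.14
Bob: 3609 × 6/14 = 1546.71
Carol: 3609 × 4/14 = 1031.14
= Alice: $1031.14, Bob: $1546.71, Carol: $1031.14

Alice: $1031.14, Bob: $1546.71, Carol: $1031.14


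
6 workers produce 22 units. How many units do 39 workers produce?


Direct proportion: y/x = constant
k = 22/6 ≈ 3.6667
y₂ = k × 39 = 22 × 39 / 6 = 858/6
= 143.00

143.00


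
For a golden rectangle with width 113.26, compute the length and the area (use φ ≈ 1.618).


φ = (1 + √5) / 2 ≈ 1.618
Length = width × φ = 113.26 × 1.618 = 183.25468
≈ 183.25
Area = width × length = 113.26 × 183.25468 = 20755.4250568 ≈ 20755.43
= Length: 183.25, Area: 20755.43

Length: 183.25, Area: 20755.43


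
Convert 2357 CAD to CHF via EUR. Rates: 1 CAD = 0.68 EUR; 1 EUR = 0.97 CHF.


Step 1: 2357 CAD × 0.68 = 1602.76 EUR
Step 2: 1602.76 EUR × 0.97 = 1554.68 CHF
Implied rate CAD→CHF = 0.68 × 0.97 = 0.6596
= 1554.68 CHF

1554.68 CHF


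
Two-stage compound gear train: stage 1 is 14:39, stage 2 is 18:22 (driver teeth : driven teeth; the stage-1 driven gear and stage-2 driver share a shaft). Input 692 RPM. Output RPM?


Stage 1: RPM_B = RPM_A × t_A/t_B = 692 × 14/39 = 9688/39 ≈ 248.41
B and C share a shaft → RPM_C = RPM_B
Stage 2: RPM_D = RPM_C × t_C/t_D = RPM_A × (t_A×t_C)/(t_B×t_D)
Overall ratio = (14×18)/(39×22) = 252/858
RPM_D = 692 × 252/858 = 174384/858
≈ 203.24 RPM

203.24 RPM


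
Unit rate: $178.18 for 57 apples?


Unit rate = total / quantity
= 178.18 / 57
= $3.13 per unit

$3.13 per unit


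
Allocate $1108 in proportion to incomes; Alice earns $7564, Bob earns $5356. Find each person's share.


Total income = 7564 + 5356 = $12920
Alice: $1108 × 7564/12920 = $648.68
Bob: $1108 × 5356/12920 = $459.32
= Alice: $648.68, Bob: $459.32

Alice: $648.68, Bob: $459.32


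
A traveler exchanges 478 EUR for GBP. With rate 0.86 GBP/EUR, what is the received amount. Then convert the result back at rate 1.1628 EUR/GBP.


Amount × rate = 478 × 0.86 = 411.08 GBP
Round-trip: 411.08 × 1.1628 = 478.00 EUR
= 411.08 GBP, then 478.00 EUR

411.08 GBP, then 478.00 EUR


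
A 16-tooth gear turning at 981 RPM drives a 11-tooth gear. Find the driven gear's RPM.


Gear ratio = 16:11 = 16:11
RPM_B = RPM_A × (teeth_A / teeth_B)
= 981 × (16/11)
= 1426.9 RPM

1426.9 RPM


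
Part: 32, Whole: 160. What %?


Percentage = (part / whole) × 100
= (32 / 160) × 100
= 20.00%

20.00%


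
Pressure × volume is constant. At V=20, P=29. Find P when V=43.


Inverse proportion: x × y = constant
k = 20 × 29 = 580
y₂ = k / 43 = 580 / 43
= 13.49

13.49


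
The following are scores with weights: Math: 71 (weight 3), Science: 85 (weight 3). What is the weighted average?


Numerator = 71×3 + 85×3
= 213 + 255
= 468
Total weight = 6
Weighted avg = 468/6
= 78.00

78.00


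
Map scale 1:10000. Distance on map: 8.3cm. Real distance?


Real distance = map distance × scale
= 8.3cm × 10000
= 83000 cm = 830.0 m
= 0.830 km

0.830 km


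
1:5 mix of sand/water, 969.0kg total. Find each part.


Total parts = 1 + 5 = 6
sand: 969.0 × 1/6 = 161.5kg
water: 969.0 × 5/6 = 807.5kg
= 161.5kg and 807.5kg

161.5kg and 807.5kg


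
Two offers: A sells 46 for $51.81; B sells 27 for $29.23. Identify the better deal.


Deal A: $51.81/46 = $1.1263/unit
Deal B: $29.23/27 = $1.0826/unit
B is cheaper per unit
= Deal B

Deal B


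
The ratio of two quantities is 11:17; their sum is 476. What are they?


Let A = 11k, B = 17k.
11k + 17k = 476
28k = 476 → k = 476/28 = 17
A = 11×17 = 187, B = 17×17 = 289
= A = 187, B = 289

A = 187, B = 289


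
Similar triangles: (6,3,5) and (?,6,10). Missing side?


Scale factor = 6/3 = 2
Missing side = 6 × 2
= 12.0

12.0


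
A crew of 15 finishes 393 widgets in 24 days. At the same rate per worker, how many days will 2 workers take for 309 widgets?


Days ∝ work / workers, so d₂ = d₁ × (m₁/m₂) × (w₂/w₁)
Workers factor (inverse): 15/2 = 7.5000
Work factor (direct): 309/393 ≈ 0.7863
d₂ = 24 × 15/2 × 309/393 = (24 × 15 × 309) / (2 × 393) = 111240/786
≈ 141.53 days

141.53 days


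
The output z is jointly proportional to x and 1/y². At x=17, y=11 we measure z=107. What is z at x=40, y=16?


z = k·x/y²
Solve for k using the known point: k = z·y²/x = 107×121/17 = 12947/17 ≈ 761.5882
Now evaluate at x=40, y=16:
z = k × 40 / 256 = (12947 × 40) / (17 × 256) = 517880/4352
≈ 118.9982

118.9982


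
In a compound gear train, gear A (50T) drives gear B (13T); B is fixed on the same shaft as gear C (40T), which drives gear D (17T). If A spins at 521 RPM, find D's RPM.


Stage 1: RPM_B = RPM_A × t_A/t_B = 521 × 50/13 = 26050/13 ≈ 2003.85
B and C share a shaft → RPM_C = RPM_B
Stage 2: RPM_D = RPM_C × t_C/t_D = RPM_A × (t_A×t_C)/(t_B×t_D)
Overall ratio = (50×40)/(13×17) = 2000/221
RPM_D = 521 × 2000/221 = 1042000/221
≈ 4714.93 RPM

4714.93 RPM


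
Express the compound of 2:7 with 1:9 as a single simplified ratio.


Compound ratio = (2×1) : (7×9)
= 2:63
GCD = 1
= 2:63

2:63


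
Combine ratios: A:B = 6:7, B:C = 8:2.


Match B: multiply A:B by 8 → 48:56
Multiply B:C by 7 → 56:14
Combined: 48:56:14
GCD = 2
= 24:28:7

24:28:7


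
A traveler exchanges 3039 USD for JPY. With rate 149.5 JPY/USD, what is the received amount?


Amount × rate = 3039 × 149.5
= 454330.50 JPY

454330.50 JPY


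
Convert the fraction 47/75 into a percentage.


Percentage = (part / whole) × 100
= (47 / 75) × 100
≈ 62.67%

62.67%


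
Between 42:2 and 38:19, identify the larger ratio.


42/2 = 21.0000
38/19 = 2.0000
21.0000 > 2.0000, so 42:2 is greater
= 42:2

42:2


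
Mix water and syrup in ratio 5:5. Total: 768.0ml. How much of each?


Total parts = 5 + 5 = 10
water: 768.0 × 5/10 = 384.0ml
syrup: 768.0 × 5/10 = 384.0ml
= 384.0ml and 384.0ml

384.0ml and 384.0ml


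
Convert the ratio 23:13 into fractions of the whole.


Total parts = 23 + 13 = 36
First part: 23/36 = 23/36
Second part: 13/36 = 13/36
= 23/36 and 13/36

23/36 and 13/36


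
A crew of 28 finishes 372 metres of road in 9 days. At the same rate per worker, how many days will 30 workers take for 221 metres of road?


Days ∝ work / workers, so d₂ = d₁ × (m₁/m₂) × (w₂/w₁)
Workers factor (inverse): 28/30 ≈ 0.9333
Work factor (direct): 221/372 ≈ 0.5941
d₂ = 9 × 28/30 × 221/372 = (9 × 28 × 221) / (30 × 372) = 55692/11160
≈ 4.99 days

4.99 days


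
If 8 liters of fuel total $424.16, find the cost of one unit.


Unit rate = total / quantity
= 424.16 / 8
= $53.02 per unit

$53.02 per unit


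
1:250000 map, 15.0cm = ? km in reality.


Real distance = map distance × scale
= 15.0cm × 250000
= 3750000 cm = 37500.0 m
= 37.500 km

37.500 km


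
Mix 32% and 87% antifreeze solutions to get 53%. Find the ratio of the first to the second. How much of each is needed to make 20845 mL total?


Let x parts of 32% mix with y parts of 87%.
32x + 87y = 53(x + y)
32x + 87y = 53x + 53y
x(32 - 53) = y(53 - 87)
x/y = (87 - 53)/(53 - 32) = 34/21
Simplify: 34:21
Total parts = 55; one part = 20845/55 = 379.00 mL
32% solution: 34×379.00 = 12886.00 mL
87% solution: 21×379.00 = 7959.00 mL
= ratio 34:21; 12886.00 mL and 7959.00 mL

ratio 34:21; 12886.00 mL and 7959.00 mL


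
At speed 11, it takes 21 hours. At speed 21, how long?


Inverse proportion: x × y = constant
k = 11 × 21 = 231
y₂ = k / 21 = 231 / 21
= 11.00

11.00


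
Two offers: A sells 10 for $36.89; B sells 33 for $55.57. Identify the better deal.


Deal A: $36.89/10 = $3.6890/unit
Deal B: $55.57/33 = $1.6839/unit
B is cheaper per unit
= Deal B

Deal B


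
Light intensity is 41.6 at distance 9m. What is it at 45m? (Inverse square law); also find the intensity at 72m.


I₁d₁² = I₂d₂²
I at 45m = 41.6 × (9/45)² = 41.6 × 81/2025 = 3369.6/2025 = 1.6640
I at 72m = 41.6 × (9/72)² = 41.6 × 81/5184 = 3369.6/5184 = 0.6500
= 1.6640 and 0.6500

1.6640 and 0.6500


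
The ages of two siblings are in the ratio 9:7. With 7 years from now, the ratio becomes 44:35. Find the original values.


Let A = 9k, B = 7k.
(9k + 7) / (7k + 7) = 44/35
Cross-multiply: 35(9k + 7) = 44(7k + 7)
315k + 245 = 308k + 308
315k - 308k = 308 - 245
7k = 63
k = 63/7 = 9
A = 9×9 = 81, B = 7×9 = 63
= A = 81, B = 63

A = 81, B = 63


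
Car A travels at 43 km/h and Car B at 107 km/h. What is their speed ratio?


Ratio = 43:107
GCD = 1
Simplified = 43:107
Time ratio (same distance) = 107:43
Speed ratio = 43:107

43:107


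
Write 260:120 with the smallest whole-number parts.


GCD(260, 120) = 20
260/20 : 120/20
= 13:6

13:6


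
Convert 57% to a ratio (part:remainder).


57% means 57 parts out of 100; remainder = 43
Part : remainder = 57:43
GCD = 1
= 57:43

57:43


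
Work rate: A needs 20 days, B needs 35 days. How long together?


Rate of A = 1/20 per day
Rate of B = 1/35 per day
Combined rate = 1/20 + 1/35 = 55/700 ≈ 0.0786 per day
Days = 1 / combined rate = 700/55
≈ 12.73 days

12.73 days


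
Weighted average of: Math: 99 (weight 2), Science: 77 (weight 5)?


Numerator = 99×2 + 77×5
= 198 + 385
= 583
Total weight = 7
Weighted avg = 583/7
= 83.29

83.29


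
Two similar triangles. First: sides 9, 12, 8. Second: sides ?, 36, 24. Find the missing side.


Scale factor = 36/12 = 3
Missing side = 9 × 3
= 27.0

27.0


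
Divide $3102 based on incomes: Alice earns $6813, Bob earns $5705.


Total income = 6813 + 5705 = $12518
Alice: $3102 × 6813/12518 = $1688.28
Bob: $3102 × 5705/12518 = $1413.72
= Alice: $1688.28, Bob: $1413.72

Alice: $1688.28, Bob: $1413.72


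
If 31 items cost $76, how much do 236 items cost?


Direct proportion: y/x = constant
k = 76/31 ≈ 2.4516
y₂ = k × 236 = 76 × 236 / 31 = 17936/31
≈ 578.58

578.58


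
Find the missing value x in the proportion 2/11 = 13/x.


Cross multiply: 2 × x = 11 × 13
2x = 143
x = 143 / 2
= 71.50

71.50


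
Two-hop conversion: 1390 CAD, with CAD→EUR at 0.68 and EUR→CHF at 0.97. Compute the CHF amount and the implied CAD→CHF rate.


Step 1: 1390 CAD × 0.68 = 945.20 EUR
Step 2: 945.20 EUR × 0.97 = 916.84 CHF
Implied rate CAD→CHF = 0.68 × 0.97 = 0.6596
= 916.84 CHF; implied rate 0.6596 CHF/CAD

916.84 CHF; implied rate 0.6596 CHF/CAD


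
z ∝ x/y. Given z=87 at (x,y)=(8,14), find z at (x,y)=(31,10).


z = k·x/y
Solve for k using the known point: k = z·y/x = 87×14/8 = 1218/8 = 152.2500
Now evaluate at x=31, y=10:
z = k × 31 / 10 = (1218 × 31) / (8 × 10) = 37758/80
= 471.9750

471.9750


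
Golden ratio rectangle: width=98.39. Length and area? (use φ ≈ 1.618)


φ = (1 + √5) / 2 ≈ 1.618
Length = width × φ = 98.39 × 1.618 = 159.19502
≈ 159.20
Area = width × length = 98.39 × 159.19502 = 15663.1980178 ≈ 15663.20
= Length: 159.20, Area: 15663.20

Length: 159.20, Area: 15663.20


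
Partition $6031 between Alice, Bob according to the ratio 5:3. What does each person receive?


Total parts = 5 + 3 = 8
Alice: 6031 × 5/8 = 3769.38
Bob: 6031 × 3/8 = 2261.63
= Alice: $3769.38, Bob: $2261.63

Alice: $3769.38, Bob: $2261.63


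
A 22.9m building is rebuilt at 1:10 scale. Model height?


Model size = real / scale
= 22.9 / 10
= 2.2900 m

2.2900 m


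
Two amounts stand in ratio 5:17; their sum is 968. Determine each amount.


Let A = 5k, B = 17k.
5k + 17k = 968
22k = 968 → k = 968/22 = 44
A = 5×44 = 220, B = 17×44 = 748
= A = 220, B = 748

A = 220, B = 748


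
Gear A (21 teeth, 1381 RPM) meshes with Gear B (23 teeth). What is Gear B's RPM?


Gear ratio = 21:23 = 21:23
RPM_B = RPM_A × (teeth_A / teeth_B)
= 1381 × (21/23)
= 1260.9 RPM

1260.9 RPM


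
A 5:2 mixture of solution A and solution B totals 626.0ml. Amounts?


Total parts = 5 + 2 = 7
solution A: 626.0 × 5/7 = 447.1ml
solution B: 626.0 × 2/7 = 178.9ml
= 447.1ml and 178.9ml

447.1ml and 178.9ml


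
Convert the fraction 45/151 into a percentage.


Percentage = (part / whole) × 100
= (45 / 151) × 100
≈ 29.80%

29.80%


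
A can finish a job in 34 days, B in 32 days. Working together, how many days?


Rate of A = 1/34 per day
Rate of B = 1/32 per day
Combined rate = 1/34 + 1/32 = 66/1088 ≈ 0.0607 per day
Days = 1 / combined rate = 1088/66
≈ 16.48 days

16.48 days


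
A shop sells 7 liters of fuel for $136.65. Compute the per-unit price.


Unit rate = total / quantity
= 136.65 / 7
= $19.52 per unit

$19.52 per unit


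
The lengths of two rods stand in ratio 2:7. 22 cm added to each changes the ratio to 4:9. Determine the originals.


Let A = 2k, B = 7k.
(2k + 22) / (7k + 22) = 4/9
Cross-multiply: 9(2k + 22) = 4(7k + 22)
18k + 198 = 28k + 88
18k - 28k = 88 - 198
-10k = -110
k = -110/-10 = 11
A = 2×11 = 22, B = 7×11 = 77
= A = 22, B = 77

A = 22, B = 77


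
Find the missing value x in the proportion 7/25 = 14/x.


Cross multiply: 7 × x = 25 × 14
7x = 350
x = 350 / 7
= 50.00

50.00


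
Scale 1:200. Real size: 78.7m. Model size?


Model size = real / scale
= 78.7 / 200
= 0.3935 m

0.3935 m


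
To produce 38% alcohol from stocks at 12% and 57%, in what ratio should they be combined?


Let x parts of 12% mix with y parts of 57%.
12x + 57y = 38(x + y)
12x + 57y = 38x + 38y
x(12 - 38) = y(38 - 57)
x/y = (57 - 38)/(38 - 12) = 19/26
Simplify: 19:26
= 19:26

19:26


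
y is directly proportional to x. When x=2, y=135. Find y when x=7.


Direct proportion: y/x = constant
k = 135/2 = 67.5000
y₂ = k × 7 = 135 × 7 / 2 = 945/2
= 472.50

472.50


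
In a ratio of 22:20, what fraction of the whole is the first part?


Total parts = 22 + 20 = 42
First part: 22/42 = 11/21
= 11/21

11/21


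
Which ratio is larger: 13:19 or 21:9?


13/19 = 0.6842
21/9 = 2.3333
0.6842 < 2.3333, so 13:19 is less
= 21:9

21:9


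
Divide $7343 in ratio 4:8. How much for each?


Total parts = 4 + 8 = 12
Part 1: 7343 × 4/12 = 2447.67
Part 2: 7343 × 8/12 = 4895.33
= Part 1: $2447.67, Part 2: $4895.33

Part 1: $2447.67, Part 2: $4895.33


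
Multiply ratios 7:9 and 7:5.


Compound ratio = (7×7) : (9×5)
= 49:45
GCD = 1
= 49:45

49:45


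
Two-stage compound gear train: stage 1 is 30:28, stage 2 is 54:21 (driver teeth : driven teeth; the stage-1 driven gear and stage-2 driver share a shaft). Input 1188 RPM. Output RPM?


Stage 1: RPM_B = RPM_A × t_A/t_B = 1188 × 30/28 = 35640/28 ≈ 1272.86
B and C share a shaft → RPM_C = RPM_B
Stage 2: RPM_D = RPM_C × t_C/t_D = RPM_A × (t_A×t_C)/(t_B×t_D)
Overall ratio = (30×54)/(28×21) = 1620/588
RPM_D = 1188 × 1620/588 = 1924560/588
≈ 3273.06 RPM

3273.06 RPM


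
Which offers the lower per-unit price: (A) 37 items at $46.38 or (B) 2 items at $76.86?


Deal A: $46.38/37 = $1.2535/unit
Deal B: $76.86/2 = $38.4300/unit
A is cheaper per unit
= Deal A

Deal A


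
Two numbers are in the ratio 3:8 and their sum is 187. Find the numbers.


Let A = 3k, B = 8k.
3k + 8k = 187
11k = 187 → k = 187/11 = 17
A = 3×17 = 51, B = 8×17 = 136
= A = 51, B = 136

A = 51, B = 136


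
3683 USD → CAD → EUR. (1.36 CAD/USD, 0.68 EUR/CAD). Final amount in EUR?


Step 1: 3683 USD × 1.36 = 5008.88 CAD
Step 2: 5008.88 CAD × 0.68 = 3406.04 EUR
Implied rate USD→EUR = 1.36 × 0.68 = 0.9248
= 3406.04 EUR

3406.04 EUR


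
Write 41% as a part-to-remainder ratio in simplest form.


41% means 41 parts out of 100; remainder = 59
Part : remainder = 41:59
GCD = 1
= 41:59

41:59


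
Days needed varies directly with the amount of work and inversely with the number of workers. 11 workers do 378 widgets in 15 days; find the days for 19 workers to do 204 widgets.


Days ∝ work / workers, so d₂ = d₁ × (m₁/m₂) × (w₂/w₁)
Workers factor (inverse): 11/19 ≈ 0.5789
Work factor (direct): 204/378 ≈ 0.5397
d₂ = 15 × 11/19 × 204/378 = (15 × 11 × 204) / (19 × 378) = 33660/7182
≈ 4.69 days

4.69 days


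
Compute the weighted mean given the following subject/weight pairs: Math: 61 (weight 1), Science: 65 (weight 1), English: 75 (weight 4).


Numerator = 61×1 + 65×1 + 75×4
= 61 + 65 + 300
= 426
Total weight = 6
Weighted avg = 426/6
= 71.00

71.00


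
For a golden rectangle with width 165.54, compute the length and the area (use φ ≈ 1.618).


φ = (1 + √5) / 2 ≈ 1.618
Length = width × φ = 165.54 × 1.618 = 267.84372
≈ 267.84
Area = width × length = 165.54 × 267.84372 = 44338.8494088 ≈ 44338.85
= Length: 267.84, Area: 44338.85

Length: 267.84, Area: 44338.85


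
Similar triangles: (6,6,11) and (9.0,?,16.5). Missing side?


Scale factor = 9.0/6 = 1.5
Missing side = 6 × 1.5
= 9.0

9.0


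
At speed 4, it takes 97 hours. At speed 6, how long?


Inverse proportion: x × y = constant
k = 4 × 97 = 388
y₂ = k / 6 = 388 / 6
= 64.67

64.67


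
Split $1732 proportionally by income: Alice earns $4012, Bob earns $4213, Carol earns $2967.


Total income = 4012 + 4213 + 2967 = $11192
Alice: $1732 × 4012/11192 = $620.87
Bob: $1732 × 4213/11192 = $651.98
Carol: $1732 × 2967/11192 = $459.15
= Alice: $620.87, Bob: $651.98, Carol: $459.15

Alice: $620.87, Bob: $651.98, Carol: $459.15


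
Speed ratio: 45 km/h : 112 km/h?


Ratio = 45:112
GCD = 1
Simplified = 45:112
Time ratio (same distance) = 112:45
Speed ratio = 45:112

45:112


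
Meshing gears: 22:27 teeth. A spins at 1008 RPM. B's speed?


Gear ratio = 22:27 = 22:27
RPM_B = RPM_A × (teeth_A / teeth_B)
= 1008 × (22/27)
= 821.3 RPM

821.3 RPM


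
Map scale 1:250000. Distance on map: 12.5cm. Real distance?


Real distance = map distance × scale
= 12.5cm × 250000
= 3125000 cm = 31250.0 m
= 31.250 km

31.250 km


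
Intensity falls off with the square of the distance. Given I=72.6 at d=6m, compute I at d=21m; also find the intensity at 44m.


I₁d₁² = I₂d₂²
I at 21m = 72.6 × (6/21)² = 72.6 × 36/441 = 2613.6/441 ≈ 5.9265
I at 44m = 72.6 × (6/44)² = 72.6 × 36/1936 = 2613.6/1936 = 1.3500
= 5.9265 and 1.3500

5.9265 and 1.3500


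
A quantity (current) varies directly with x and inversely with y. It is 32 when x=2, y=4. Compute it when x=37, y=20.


z = k·x/y
Solve for k using the known point: k = z·y/x = 32×4/2 = 128/2 = 64.0000
Now evaluate at x=37, y=20:
z = k × 37 / 20 = (128 × 37) / (2 × 20) = 4736/40
= 118.4000

118.4000


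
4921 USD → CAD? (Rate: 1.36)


Amount × rate = 4921 × 1.36
= 6692.56 CAD

6692.56 CAD


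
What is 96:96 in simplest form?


GCD(96, 96) = 96
96/96 : 96/96
= 1:1

1:1


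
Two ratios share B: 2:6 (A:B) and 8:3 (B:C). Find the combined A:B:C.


Match B: multiply A:B by 8 → 16:48
Multiply B:C by 6 → 48:18
Combined: 16:48:18
GCD = 2
= 8:24:9

8:24:9


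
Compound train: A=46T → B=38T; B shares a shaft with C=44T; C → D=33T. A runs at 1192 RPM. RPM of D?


Stage 1: RPM_B = RPM_A × t_A/t_B = 1192 × 46/38 = 54832/38 ≈ 1442.95
B and C share a shaft → RPM_C = RPM_B
Stage 2: RPM_D = RPM_C × t_C/t_D = RPM_A × (t_A×t_C)/(t_B×t_D)
Overall ratio = (46×44)/(38×33) = 2024/1254
RPM_D = 1192 × 2024/1254 = 2412608/1254
≈ 1923.93 RPM

1923.93 RPM


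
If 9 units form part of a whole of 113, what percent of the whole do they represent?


Percentage = (part / whole) × 100
= (9 / 113) × 100
≈ 7.96%

7.96%


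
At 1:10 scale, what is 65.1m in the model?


Model size = real / scale
= 65.1 / 10
= 6.5100 m

6.5100 m


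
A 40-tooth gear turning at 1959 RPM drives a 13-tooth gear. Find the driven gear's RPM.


Gear ratio = 40:13 = 40:13
RPM_B = RPM_A × (teeth_A / teeth_B)
= 1959 × (40/13)
= 6027.7 RPM

6027.7 RPM


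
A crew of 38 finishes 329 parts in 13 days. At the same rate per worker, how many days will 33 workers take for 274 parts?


Days ∝ work / workers, so d₂ = d₁ × (m₁/m₂) × (w₂/w₁)
Workers factor (inverse): 38/33 ≈ 1.1515
Work factor (direct): 274/329 ≈ 0.8328
d₂ = 13 × 38/33 × 274/329 = (13 × 38 × 274) / (33 × 329) = 135356/10857
≈ 12.47 days

12.47 days


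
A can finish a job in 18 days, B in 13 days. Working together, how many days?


Rate of A = 1/18 per day
Rate of B = 1/13 per day
Combined rate = 1/18 + 1/13 = 31/234 ≈ 0.1325 per day
Days = 1 / combined rate = 234/31
≈ 7.55 days

7.55 days


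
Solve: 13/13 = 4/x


Cross multiply: 13 × x = 13 × 4
13x = 52
x = 52 / 13
= 4.00

4.00


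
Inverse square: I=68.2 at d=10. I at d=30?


I₁d₁² = I₂d₂²
I₂ = I₁ × (d₁/d₂)²
= 68.2 × (10/30)²
= 68.2 × 100/900
= 6820/900
≈ 7.5778

7.5778


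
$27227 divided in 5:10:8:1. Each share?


Total parts = 5 + 10 + 8 + 1 = 24
Part 1: 27227 × 5/24 = 5672.29
Part 2: 27227 × 10/24 = 11344.58
Part 3: 27227 × 8/24 = 9075.67
Part 4: 27227 × 1/24 = 1134.46
= Part 1: $5672.29, Part 2: $11344.58, Part 3: $9075.67, Part 4: $1134.46

Part 1: $5672.29, Part 2: $11344.58, Part 3: $9075.67, Part 4: $1134.46


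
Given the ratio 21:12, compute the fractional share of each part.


Total parts = 21 + 12 = 33
First part: 21/33 = 7/11
Second part: 12/33 = 4/11
= 7/11 and 4/11

7/11 and 4/11


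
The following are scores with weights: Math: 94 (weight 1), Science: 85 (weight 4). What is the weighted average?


Numerator = 94×1 + 85×4
= 94 + 340
= 434
Total weight = 5
Weighted avg = 434/5
= 86.80

86.80


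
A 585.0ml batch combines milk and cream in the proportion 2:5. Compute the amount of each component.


Total parts = 2 + 5 = 7
milk: 585.0 × 2/7 = 167.1ml
cream: 585.0 × 5/7 = 417.9ml
= 167.1ml and 417.9ml

167.1ml and 417.9ml


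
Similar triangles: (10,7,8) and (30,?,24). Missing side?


Scale factor = 30/10 = 3
Missing side = 7 × 3
= 21.0

21.0


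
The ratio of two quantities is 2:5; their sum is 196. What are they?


Let A = 2k, B = 5k.
2k + 5k = 196
7k = 196 → k = 196/7 = 28
A = 2×28 = 56, B = 5×28 = 140
= A = 56, B = 140

A = 56, B = 140


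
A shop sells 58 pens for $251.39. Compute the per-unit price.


Unit rate = total / quantity
= 251.39 / 58
= $4.33 per unit

$4.33 per unit


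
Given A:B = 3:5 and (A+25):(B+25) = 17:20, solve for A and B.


Let A = 3k, B = 5k.
(3k + 25) / (5k + 25) = 17/20
Cross-multiply: 20(3k + 25) = 17(5k + 25)
60k + 500 = 85k + 425
60k - 85k = 425 - 500
-25k = -75
k = -75/-25 = 3
A = 3×3 = 9, B = 5×3 = 15
= A = 9, B = 15

A = 9, B = 15


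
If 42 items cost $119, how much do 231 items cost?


Direct proportion: y/x = constant
k = 119/42 ≈ 2.8333
y₂ = k × 231 = 119 × 231 / 42 = 27489/42
= 654.50

654.50


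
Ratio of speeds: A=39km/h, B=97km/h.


Ratio = 39:97
GCD = 1
Simplified = 39:97
Time ratio (same distance) = 97:39
Speed ratio = 39:97

39:97


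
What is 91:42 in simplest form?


GCD(91, 42) = 7
91/7 : 42/7
= 13:6

13:6


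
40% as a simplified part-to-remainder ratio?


40% means 40 parts out of 100; remainder = 60
Part : remainder = 40:60
GCD = 20
= 2:3

2:3


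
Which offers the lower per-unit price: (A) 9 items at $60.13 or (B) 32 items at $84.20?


Deal A: $60.13/9 = $6.6811/unit
Deal B: $84.20/32 = $2.6313/unit
B is cheaper per unit
= Deal B

Deal B


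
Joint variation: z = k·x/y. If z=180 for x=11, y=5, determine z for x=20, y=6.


z = k·x/y
Solve for k using the known point: k = z·y/x = 180×5/11 = 900/11 ≈ 81.8182
Now evaluate at x=20, y=6:
z = k × 20 / 6 = (900 × 20) / (11 × 6) = 18000/66
≈ 272.7273

272.7273


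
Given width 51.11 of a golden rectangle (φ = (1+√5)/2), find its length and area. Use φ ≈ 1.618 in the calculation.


φ = (1 + √5) / 2 ≈ 1.618
Length = width × φ = 51.11 × 1.618 = 82.69598
≈ 82.70
Area = width × length = 51.11 × 82.69598 = 4226.5915378 ≈ 4226.59
= Length: 82.70, Area: 4226.59

Length: 82.70, Area: 4226.59


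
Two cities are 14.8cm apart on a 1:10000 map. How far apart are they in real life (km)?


Real distance = map distance × scale
= 14.8cm × 10000
= 148000 cm = 1480.0 m
= 1.480 km

1.480 km


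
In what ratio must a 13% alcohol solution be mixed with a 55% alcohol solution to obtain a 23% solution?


Let x parts of 13% mix with y parts of 55%.
13x + 55y = 23(x + y)
13x + 55y = 23x + 23y
x(13 - 23) = y(23 - 55)
x/y = (55 - 23)/(23 - 13) = 32/10
Simplify: 16:5
= 16:5

16:5


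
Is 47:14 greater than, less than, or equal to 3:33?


47/14 = 3.3571
3/33 = 0.0909
3.3571 > 0.0909, so 47:14 is greater
= greater than

greater than


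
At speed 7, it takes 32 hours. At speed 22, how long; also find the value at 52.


Inverse proportion: x × y = constant
k = 7 × 32 = 224
At x=22: k/22 = 10.18
At x=52: k/52 = 4.31
= 10.18 and 4.31

10.18 and 4.31


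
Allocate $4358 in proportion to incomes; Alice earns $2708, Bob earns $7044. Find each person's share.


Total income = 2708 + 7044 = $9752
Alice: $4358 × 2708/9752 = $1210.16
Bob: $4358 × 7044/9752 = $3147.84
= Alice: $1210.16, Bob: $3147.84

Alice: $1210.16, Bob: $3147.84


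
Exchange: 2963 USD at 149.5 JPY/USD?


Amount × rate = 2963 × 149.5
= 442968.50 JPY

442968.50 JPY


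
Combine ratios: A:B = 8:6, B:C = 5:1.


Match B: multiply A:B by 5 → 40:30
Multiply B:C by 6 → 30:6
Combined: 40:30:6
GCD = 2
= 20:15:3

20:15:3


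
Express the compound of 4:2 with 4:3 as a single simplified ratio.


Compound ratio = (4×4) : (2×3)
= 16:6
GCD = 2
= 8:3

8:3


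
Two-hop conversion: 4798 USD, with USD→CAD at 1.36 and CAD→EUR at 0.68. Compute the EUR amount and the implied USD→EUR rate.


Step 1: 4798 USD × 1.36 = 6525.28 CAD
Step 2: 6525.28 CAD × 0.68 = 4437.19 EUR
Implied rate USD→EUR = 1.36 × 0.68 = 0.9248
= 4437.19 EUR; implied rate 0.9248 EUR/USD

4437.19 EUR; implied rate 0.9248 EUR/USD


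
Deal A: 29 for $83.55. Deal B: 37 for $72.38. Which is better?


Deal A: $83.55/29 = $2.8810/unit
Deal B: $72.38/37 = $1.9562/unit
B is cheaper per unit
= Deal B

Deal B


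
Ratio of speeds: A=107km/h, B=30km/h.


Ratio = 107:30
GCD = 1
Simplified = 107:30
Time ratio (same distance) = 30:107
Speed ratio = 107:30

107:30


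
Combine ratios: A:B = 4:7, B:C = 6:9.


Match B: multiply A:B by 6 → 24:42
Multiply B:C by 7 → 42:63
Combined: 24:42:63
GCD = 3
= 8:14:21

8:14:21


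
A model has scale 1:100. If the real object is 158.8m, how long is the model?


Model size = real / scale
= 158.8 / 100
= 1.5880 m

1.5880 m


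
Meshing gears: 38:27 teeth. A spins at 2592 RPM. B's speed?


Gear ratio = 38:27 = 38:27
RPM_B = RPM_A × (teeth_A / teeth_B)
= 2592 × (38/27)
= 3648.0 RPM

3648.0 RPM


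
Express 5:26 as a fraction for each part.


Total parts = 5 + 26 = 31
First part: 5/31 = 5/31
Second part: 26/31 = 26/31
= 5/31 and 26/31

5/31 and 26/31


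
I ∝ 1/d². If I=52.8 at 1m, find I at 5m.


I₁d₁² = I₂d₂²
I₂ = I₁ × (d₁/d₂)²
= 52.8 × (1/5)²
= 52.8 × 1/25
= 52.8/25
= 2.1120

2.1120


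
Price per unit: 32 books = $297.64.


Unit rate = total / quantity
= 297.64 / 32
= $9.30 per unit

$9.30 per unit


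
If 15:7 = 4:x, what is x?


Cross multiply: 15 × x = 7 × 4
15x = 28
x = 28 / 15
= 1.87

1.87


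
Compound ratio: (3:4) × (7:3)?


Compound ratio = (3×7) : (4×3)
= 21:12
GCD = 3
= 7:4

7:4


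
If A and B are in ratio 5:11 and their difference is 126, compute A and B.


Let A = 5k, B = 11k.
11k - 5k = 126
6k = 126 → k = 126/6 = 21
A = 5×21 = 105, B = 11×21 = 231
= A = 105, B = 231

A = 105, B = 231


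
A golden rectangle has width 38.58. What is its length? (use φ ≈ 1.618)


φ = (1 + √5) / 2 ≈ 1.618
Length = width × φ = 38.58 × 1.618 = 62.42244
≈ 62.42

62.42


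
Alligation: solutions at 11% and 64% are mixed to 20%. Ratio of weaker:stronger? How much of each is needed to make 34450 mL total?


Let x parts of 11% mix with y parts of 64%.
11x + 64y = 20(x + y)
11x + 64y = 20x + 20y
x(11 - 20) = y(20 - 64)
x/y = (64 - 20)/(20 - 11) = 44/9
Simplify: 44:9
Total parts = 53; one part = 34450/53 = 650.00 mL
11% solution: 44×650.00 = 28600.00 mL
64% solution: 9×650.00 = 5850.00 mL
= ratio 44:9; 28600.00 mL and 5850.00 mL

ratio 44:9; 28600.00 mL and 5850.00 mL


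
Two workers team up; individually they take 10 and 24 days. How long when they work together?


Rate of A = 1/10 per day
Rate of B = 1/24 per day
Combined rate = 1/10 + 1/24 = 34/240 ≈ 0.1417 per day
Days = 1 / combined rate = 240/34
≈ 7.06 days

7.06 days


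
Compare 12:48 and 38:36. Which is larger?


12/48 = 0.2500
38/36 = 1.0556
0.2500 < 1.0556, so 12:48 is less
= 38:36

38:36


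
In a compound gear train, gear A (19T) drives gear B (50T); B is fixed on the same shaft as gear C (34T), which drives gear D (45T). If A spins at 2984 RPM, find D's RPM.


Stage 1: RPM_B = RPM_A × t_A/t_B = 2984 × 19/50 = 56696/50 = 1133.92
B and C share a shaft → RPM_C = RPM_B
Stage 2: RPM_D = RPM_C × t_C/t_D = RPM_A × (t_A×t_C)/(t_B×t_D)
Overall ratio = (19×34)/(50×45) = 646/2250
RPM_D = 2984 × 646/2250 = 1927664/2250
≈ 856.74 RPM

856.74 RPM


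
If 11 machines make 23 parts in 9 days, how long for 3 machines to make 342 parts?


Days ∝ work / workers, so d₂ = d₁ × (m₁/m₂) × (w₂/w₁)
Workers factor (inverse): 11/3 ≈ 3.6667
Work factor (direct): 342/23 ≈ 14.8696
d₂ = 9 × 11/3 × 342/23 = (9 × 11 × 342) / (3 × 23) = 33858/69
≈ 490.70 days

490.70 days


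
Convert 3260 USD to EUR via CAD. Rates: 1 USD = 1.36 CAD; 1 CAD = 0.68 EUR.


Step 1: 3260 USD × 1.36 = 4433.60 CAD
Step 2: 4433.60 CAD × 0.68 = 3014.85 EUR
Implied rate USD→EUR = 1.36 × 0.68 = 0.9248
= 3014.85 EUR

3014.85 EUR


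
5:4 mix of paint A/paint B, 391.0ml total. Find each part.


Total parts = 5 + 4 = 9
paint A: 391.0 × 5/9 = 217.2ml
paint B: 391.0 × 4/9 = 173.8ml
= 217.2ml and 173.8ml

217.2ml and 173.8ml


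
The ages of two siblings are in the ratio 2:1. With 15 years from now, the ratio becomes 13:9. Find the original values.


Let A = 2k, B = 1k.
(2k + 15) / (1k + 15) = 13/9
Cross-multiply: 9(2k + 15) = 13(1k + 15)
18k + 135 = 13k + 195
18k - 13k = 195 - 135
5k = 60
k = 60/5 = 12
A = 2×12 = 24, B = 1×12 = 12
= A = 24, B = 12

A = 24, B = 12


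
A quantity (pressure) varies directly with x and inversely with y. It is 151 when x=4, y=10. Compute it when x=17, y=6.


z = k·x/y
Solve for k using the known point: k = z·y/x = 151×10/4 = 1510/4 = 377.5000
Now evaluate at x=17, y=6:
z = k × 17 / 6 = (1510 × 17) / (4 × 6) = 25670/24
≈ 1069.5833

1069.5833


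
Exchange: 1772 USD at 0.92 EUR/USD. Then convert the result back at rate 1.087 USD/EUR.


Amount × rate = 1772 × 0.92 = 1630.24 EUR
Round-trip: 1630.24 × 1.087 = 1772.07 USD
= 1630.24 EUR, then 1772.07 USD

1630.24 EUR, then 1772.07 USD


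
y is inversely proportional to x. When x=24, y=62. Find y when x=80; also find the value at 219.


Inverse proportion: x × y = constant
k = 24 × 62 = 1488
At x=80: k/80 = 18.60
At x=219: k/219 = 6.79
= 18.60 and 6.79

18.60 and 6.79
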